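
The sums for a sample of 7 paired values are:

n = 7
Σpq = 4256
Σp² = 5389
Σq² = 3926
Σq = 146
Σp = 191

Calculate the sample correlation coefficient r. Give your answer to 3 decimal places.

0.689

r = (nΣpq − ΣpΣq) / √[(nΣp² − (Σp)²)(nΣq² − (Σq)²)]
Numerator: 7×4256 − 191×146 = 1906
Denominator: √[(37723 − 36481)(27482 − 21316)] = √[1242 × 6166] = 2767.3402
r = 1906 / 2767.3402 ≈ 0.689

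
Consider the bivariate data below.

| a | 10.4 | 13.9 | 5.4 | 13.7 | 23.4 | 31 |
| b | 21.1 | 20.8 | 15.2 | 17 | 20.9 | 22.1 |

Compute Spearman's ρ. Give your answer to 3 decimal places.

Rank a: 2, 4, 1, 3, 5, 6
Rank b: 5, 3, 1, 2, 4, 6
d = rank(a) − rank(b): -3, 1, 0, 1, 1, 0; Σd² = 12
ρ = 1 − 6Σd² / [n(n²−1)] = 1 − 6×12 / (6×35) = 1 − 72/210 ≈ 0.657

0.657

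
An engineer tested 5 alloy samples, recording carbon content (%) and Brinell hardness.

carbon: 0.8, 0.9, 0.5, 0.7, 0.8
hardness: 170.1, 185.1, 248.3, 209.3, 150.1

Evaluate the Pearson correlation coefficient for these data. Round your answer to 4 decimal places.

-0.8320

n = 5, Σx = 3.7, Σy = 962.9, Σx² = 2.83, Σy² = 191185.41, Σxy = 693.41
nΣxy − ΣxΣy = 3467.05 − 3562.73 = -95.68
nΣx² − (Σx)² = 14.15 − 13.69 = 0.46; nΣy² − (Σy)² = 955927.05 − 927176.41 = 28750.64
r = -95.68 / √(0.46 × 28750.64) = -95.68 / 115.0013 ≈ -0.8320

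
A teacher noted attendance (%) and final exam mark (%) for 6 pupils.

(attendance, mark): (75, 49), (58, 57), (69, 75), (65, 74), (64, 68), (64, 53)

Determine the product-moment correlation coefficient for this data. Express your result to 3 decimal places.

-0.136

n = 6, Σx = 395, Σy = 376, Σx² = 26167, Σy² = 24184, Σxy = 24710
nΣxy − ΣxΣy = 148260 − 148520 = -260
nΣx² − (Σx)² = 157002 − 156025 = 977; nΣy² − (Σy)² = 145104 − 141376 = 3728
r = -260 / √(977 × 3728) = -260 / 1908.4695 ≈ -0.136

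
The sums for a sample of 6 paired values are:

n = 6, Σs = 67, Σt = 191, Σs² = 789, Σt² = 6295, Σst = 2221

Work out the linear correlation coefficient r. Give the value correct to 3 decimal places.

r = (nΣst − ΣsΣt) / √[(nΣs² − (Σs)²)(nΣt² − (Σt)²)]
Numerator: 6×2221 − 67×191 = 529
Denominator: √[(4734 − 4489)(37770 − 36481)] = √[245 × 1289] = 561.9653
r = 529 / 561.9653 ≈ 0.941

0.941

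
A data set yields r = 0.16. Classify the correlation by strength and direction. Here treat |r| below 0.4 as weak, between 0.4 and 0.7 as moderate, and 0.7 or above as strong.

r = 0.16 > 0 so the relationship is positive.
|r| = 0.16, which falls in the weak range.

weak positive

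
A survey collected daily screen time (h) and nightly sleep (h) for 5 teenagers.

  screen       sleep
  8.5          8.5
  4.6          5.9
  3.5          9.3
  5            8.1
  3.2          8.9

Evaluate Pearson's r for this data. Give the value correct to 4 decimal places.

n = 5, Σx = 24.8, Σy = 40.7, Σx² = 140.9, Σy² = 338.37, Σxy = 200.92
nΣxy − ΣxΣy = 1004.6 − 1009.36 = -4.76
nΣx² − (Σx)² = 704.5 − 615.04 = 89.46; nΣy² − (Σy)² = 1691.85 − 1656.49 = 35.36
r = -4.76 / √(89.46 × 35.36) = -4.76 / 56.2433 ≈ -0.0846

-0.0846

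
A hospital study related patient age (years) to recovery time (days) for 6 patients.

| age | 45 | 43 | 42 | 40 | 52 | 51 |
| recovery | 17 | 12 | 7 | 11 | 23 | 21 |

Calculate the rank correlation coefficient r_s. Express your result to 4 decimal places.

Rank age: 4, 3, 2, 1, 6, 5
Rank recovery: 4, 3, 1, 2, 6, 5
d = rank(age) − rank(recovery): 0, 0, 1, -1, 0, 0; Σd² = 2
ρ = 1 − 6Σd² / [n(n²−1)] = 1 − 6×2 / (6×35) = 1 − 12/210 ≈ 0.9429

0.9429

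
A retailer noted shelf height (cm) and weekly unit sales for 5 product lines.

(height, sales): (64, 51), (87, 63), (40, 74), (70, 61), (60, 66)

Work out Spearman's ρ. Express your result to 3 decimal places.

-0.600

Rank height: 3, 5, 1, 4, 2
Rank sales: 1, 3, 5, 2, 4
d = rank(height) − rank(sales): 2, 2, -4, 2, -2; Σd² = 32
ρ = 1 − 6Σd² / [n(n²−1)] = 1 − 6×32 / (5×24) = 1 − 192/120 ≈ -0.600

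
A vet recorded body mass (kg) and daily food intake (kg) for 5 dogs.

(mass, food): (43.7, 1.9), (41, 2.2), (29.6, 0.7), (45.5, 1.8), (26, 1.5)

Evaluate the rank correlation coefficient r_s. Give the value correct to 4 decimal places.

Rank mass: 4, 3, 2, 5, 1
Rank food: 4, 5, 1, 3, 2
d = rank(mass) − rank(food): 0, -2, 1, 2, -1; Σd² = 10
ρ = 1 − 6Σd² / [n(n²−1)] = 1 − 6×10 / (5×24) = 1 − 60/120 ≈ 0.5000

0.5000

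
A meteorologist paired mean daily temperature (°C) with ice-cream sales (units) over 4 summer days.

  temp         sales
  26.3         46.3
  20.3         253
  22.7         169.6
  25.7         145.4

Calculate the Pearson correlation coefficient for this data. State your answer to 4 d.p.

n = 4, Σx = 95, Σy = 614.3, Σx² = 2279.56, Σy² = 116058.01, Σxy = 13940.29
nΣxy − ΣxΣy = 55761.16 − 58358.5 = -2597.34
nΣx² − (Σx)² = 9118.24 − 9025 = 93.24; nΣy² − (Σy)² = 464232.04 − 377364.49 = 86867.55
r = -2597.34 / √(93.24 × 86867.55) = -2597.34 / 2845.9674 ≈ -0.9126

-0.9126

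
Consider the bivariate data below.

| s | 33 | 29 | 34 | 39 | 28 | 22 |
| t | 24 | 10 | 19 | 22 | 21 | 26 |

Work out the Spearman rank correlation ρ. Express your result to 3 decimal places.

-0.257

Rank s: 4, 3, 5, 6, 2, 1
Rank t: 5, 1, 2, 4, 3, 6
d = rank(s) − rank(t): -1, 2, 3, 2, -1, -5; Σd² = 44
ρ = 1 − 6Σd² / [n(n²−1)] = 1 − 6×44 / (6×35) = 1 − 264/210 ≈ -0.257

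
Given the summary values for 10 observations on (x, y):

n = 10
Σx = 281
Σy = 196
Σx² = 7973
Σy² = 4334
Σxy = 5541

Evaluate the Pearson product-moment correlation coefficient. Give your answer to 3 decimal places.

0.172

r = (nΣxy − ΣxΣy) / √[(nΣx² − (Σx)²)(nΣy² − (Σy)²)]
Numerator: 10×5541 − 281×196 = 334
Denominator: √[(79730 − 78961)(43340 − 38416)] = √[769 × 4924] = 1945.9075
r = 334 / 1945.9075 ≈ 0.172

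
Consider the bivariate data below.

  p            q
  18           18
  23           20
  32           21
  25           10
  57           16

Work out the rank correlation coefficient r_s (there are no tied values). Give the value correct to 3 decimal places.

Rank p: 1, 2, 4, 3, 5
Rank q: 3, 4, 5, 1, 2
d = rank(p) − rank(q): -2, -2, -1, 2, 3; Σd² = 22
ρ = 1 − 6Σd² / [n(n²−1)] = 1 − 6×22 / (5×24) = 1 − 132/120 ≈ -0.100

-0.100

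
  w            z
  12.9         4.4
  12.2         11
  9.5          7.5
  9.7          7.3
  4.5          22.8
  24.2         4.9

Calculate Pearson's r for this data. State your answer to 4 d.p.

-0.6648

n = 6, Σw = 73, Σz = 57.9, Σw² = 1105.48, Σz² = 793.75, Σwz = 554.2
nΣwz − ΣwΣz = 3325.2 − 4226.7 = -901.5
nΣw² − (Σw)² = 6632.88 − 5329 = 1303.88; nΣz² − (Σz)² = 4762.5 − 3352.41 = 1410.09
r = -901.5 / √(1303.88 × 1410.09) = -901.5 / 1355.9455 ≈ -0.6648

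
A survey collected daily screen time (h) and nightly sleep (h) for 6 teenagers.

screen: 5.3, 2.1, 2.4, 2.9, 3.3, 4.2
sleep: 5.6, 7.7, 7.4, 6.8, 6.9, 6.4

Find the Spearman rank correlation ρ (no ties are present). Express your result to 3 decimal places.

-0.943

Rank screen: 6, 1, 2, 3, 4, 5
Rank sleep: 1, 6, 5, 3, 4, 2
d = rank(screen) − rank(sleep): 5, -5, -3, 0, 0, 3; Σd² = 68
ρ = 1 − 6Σd² / [n(n²−1)] = 1 − 6×68 / (6×35) = 1 − 408/210 ≈ -0.943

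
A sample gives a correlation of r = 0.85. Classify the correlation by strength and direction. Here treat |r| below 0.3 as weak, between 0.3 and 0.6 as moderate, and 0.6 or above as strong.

r = 0.85 > 0 so the relationship is positive.
|r| = 0.85, which falls in the strong range.

strong positive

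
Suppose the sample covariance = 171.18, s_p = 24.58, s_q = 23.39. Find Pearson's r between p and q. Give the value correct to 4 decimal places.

r = Cov(p,q) / (s_p · s_q) = 171.18 / (24.58 × 23.39)
  = 171.18 / 574.9262 ≈ 0.2977

0.2977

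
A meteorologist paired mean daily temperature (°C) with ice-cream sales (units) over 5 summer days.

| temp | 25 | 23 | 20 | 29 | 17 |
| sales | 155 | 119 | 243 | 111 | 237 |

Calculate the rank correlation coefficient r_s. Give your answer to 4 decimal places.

-0.8000

Rank temp: 4, 3, 2, 5, 1
Rank sales: 3, 2, 5, 1, 4
d = rank(temp) − rank(sales): 1, 1, -3, 4, -3; Σd² = 36
ρ = 1 − 6Σd² / [n(n²−1)] = 1 − 6×36 / (5×24) = 1 − 216/120 ≈ -0.8000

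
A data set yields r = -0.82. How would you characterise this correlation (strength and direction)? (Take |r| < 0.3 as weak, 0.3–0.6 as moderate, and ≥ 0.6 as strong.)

r = -0.82 < 0 so the relationship is negative.
|r| = 0.82, which falls in the strong range.

strong negative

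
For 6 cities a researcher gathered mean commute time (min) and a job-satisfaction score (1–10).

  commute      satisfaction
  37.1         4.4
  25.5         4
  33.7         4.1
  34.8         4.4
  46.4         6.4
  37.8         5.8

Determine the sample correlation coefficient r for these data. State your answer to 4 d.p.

0.8425

n = 6, Σx = 215.3, Σy = 29.1, Σx² = 7955.19, Σy² = 146.13, Σxy = 1072.73
nΣxy − ΣxΣy = 6436.38 − 6265.23 = 171.15
nΣx² − (Σx)² = 47731.14 − 46354.09 = 1377.05; nΣy² − (Σy)² = 876.78 − 846.81 = 29.97
r = 171.15 / √(1377.05 × 29.97) = 171.15 / 203.1507 ≈ 0.8425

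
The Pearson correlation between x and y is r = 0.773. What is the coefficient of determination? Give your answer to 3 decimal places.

0.598

r² = (0.773)² = 0.598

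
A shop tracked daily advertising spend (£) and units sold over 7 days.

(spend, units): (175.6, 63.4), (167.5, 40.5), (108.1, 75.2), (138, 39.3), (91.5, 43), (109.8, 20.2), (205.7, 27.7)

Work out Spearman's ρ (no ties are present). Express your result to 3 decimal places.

-0.286

Rank spend: 6, 5, 2, 4, 1, 3, 7
Rank units: 6, 4, 7, 3, 5, 1, 2
d = rank(spend) − rank(units): 0, 1, -5, 1, -4, 2, 5; Σd² = 72
ρ = 1 − 6Σd² / [n(n²−1)] = 1 − 6×72 / (7×48) = 1 − 432/336 ≈ -0.286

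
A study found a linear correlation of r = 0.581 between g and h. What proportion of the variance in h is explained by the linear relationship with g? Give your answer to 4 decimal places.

r² = (0.581)² = 0.3376

0.3376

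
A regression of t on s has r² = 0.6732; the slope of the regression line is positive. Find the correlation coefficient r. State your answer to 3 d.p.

|r| = √0.6732 = 0.820
The association is positive, so r = 0.820.

0.820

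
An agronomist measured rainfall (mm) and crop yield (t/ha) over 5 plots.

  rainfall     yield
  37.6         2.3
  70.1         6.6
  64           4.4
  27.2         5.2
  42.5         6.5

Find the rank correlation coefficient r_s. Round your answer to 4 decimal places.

0.5000

Rank rainfall: 2, 5, 4, 1, 3
Rank yield: 1, 5, 2, 3, 4
d = rank(rainfall) − rank(yield): 1, 0, 2, -2, -1; Σd² = 10
ρ = 1 − 6Σd² / [n(n²−1)] = 1 − 6×10 / (5×24) = 1 − 60/120 ≈ 0.5000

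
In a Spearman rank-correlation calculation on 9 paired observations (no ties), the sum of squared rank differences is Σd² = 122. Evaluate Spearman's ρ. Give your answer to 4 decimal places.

ρ = 1 − 6Σd² / [n(n²−1)] = 1 − 6×122 / (9×80)
  = 1 − 732/720 = 1 − 1.01667 ≈ -0.0167

-0.0167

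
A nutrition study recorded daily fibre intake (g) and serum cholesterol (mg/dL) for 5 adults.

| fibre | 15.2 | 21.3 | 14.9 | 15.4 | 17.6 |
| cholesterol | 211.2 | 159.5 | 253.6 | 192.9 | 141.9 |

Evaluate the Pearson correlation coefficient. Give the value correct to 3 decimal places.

-0.708

n = 5, Σx = 84.4, Σy = 959.1, Σx² = 1453.66, Σy² = 191704.67, Σxy = 15854.33
nΣxy − ΣxΣy = 79271.65 − 80948.04 = -1676.39
nΣx² − (Σx)² = 7268.3 − 7123.36 = 144.94; nΣy² − (Σy)² = 958523.35 − 919872.81 = 38650.54
r = -1676.39 / √(144.94 × 38650.54) = -1676.39 / 2366.8564 ≈ -0.708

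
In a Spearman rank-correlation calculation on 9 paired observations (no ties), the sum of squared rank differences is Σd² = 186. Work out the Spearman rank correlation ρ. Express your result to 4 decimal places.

ρ = 1 − 6Σd² / [n(n²−1)] = 1 − 6×186 / (9×80)
  = 1 − 1116/720 = 1 − 1.55000 ≈ -0.5500

-0.5500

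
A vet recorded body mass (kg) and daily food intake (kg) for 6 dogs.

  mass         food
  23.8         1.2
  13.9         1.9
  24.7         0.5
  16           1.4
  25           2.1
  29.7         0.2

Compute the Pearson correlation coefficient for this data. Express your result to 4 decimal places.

n = 6, Σx = 133.1, Σy = 7.3, Σx² = 3132.83, Σy² = 11.71, Σxy = 148.16
nΣxy − ΣxΣy = 888.96 − 971.63 = -82.67
nΣx² − (Σx)² = 18796.98 − 17715.61 = 1081.37; nΣy² − (Σy)² = 70.26 − 53.29 = 16.97
r = -82.67 / √(1081.37 × 16.97) = -82.67 / 135.4653 ≈ -0.6103

-0.6103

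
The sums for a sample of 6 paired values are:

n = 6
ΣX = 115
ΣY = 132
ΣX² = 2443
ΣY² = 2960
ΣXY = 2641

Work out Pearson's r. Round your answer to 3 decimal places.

r = (nΣXY − ΣXΣY) / √[(nΣX² − (ΣX)²)(nΣY² − (ΣY)²)]
Numerator: 6×2641 − 115×132 = 666
Denominator: √[(14658 − 13225)(17760 − 17424)] = √[1433 × 336] = 693.8934
r = 666 / 693.8934 ≈ 0.960

0.960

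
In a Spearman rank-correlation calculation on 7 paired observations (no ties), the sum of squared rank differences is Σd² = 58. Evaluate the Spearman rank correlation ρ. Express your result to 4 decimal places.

ρ = 1 − 6Σd² / [n(n²−1)] = 1 − 6×58 / (7×48)
  = 1 − 348/336 = 1 − 1.03571 ≈ -0.0357

-0.0357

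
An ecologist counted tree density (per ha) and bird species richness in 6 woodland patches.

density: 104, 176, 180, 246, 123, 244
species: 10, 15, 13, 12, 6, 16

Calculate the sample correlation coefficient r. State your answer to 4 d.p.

0.6870

n = 6, Σx = 1073, Σy = 72, Σx² = 209373, Σy² = 930, Σxy = 13614
nΣxy − ΣxΣy = 81684 − 77256 = 4428
nΣx² − (Σx)² = 1256238 − 1151329 = 104909; nΣy² − (Σy)² = 5580 − 5184 = 396
r = 4428 / √(104909 × 396) = 4428 / 6445.4607 ≈ 0.6870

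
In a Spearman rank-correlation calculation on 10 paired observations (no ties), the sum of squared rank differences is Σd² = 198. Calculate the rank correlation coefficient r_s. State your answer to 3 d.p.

-0.200

ρ = 1 − 6Σd² / [n(n²−1)] = 1 − 6×198 / (10×99)
  = 1 − 1188/990 = 1 − 1.2000 ≈ -0.200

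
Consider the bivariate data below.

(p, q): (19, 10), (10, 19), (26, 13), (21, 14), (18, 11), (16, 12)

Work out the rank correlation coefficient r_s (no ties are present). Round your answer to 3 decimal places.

-0.143

Rank p: 4, 1, 6, 5, 3, 2
Rank q: 1, 6, 4, 5, 2, 3
d = rank(p) − rank(q): 3, -5, 2, 0, 1, -1; Σd² = 40
ρ = 1 − 6Σd² / [n(n²−1)] = 1 − 6×40 / (6×35) = 1 − 240/210 ≈ -0.143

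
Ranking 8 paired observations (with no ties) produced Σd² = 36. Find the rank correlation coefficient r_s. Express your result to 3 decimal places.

ρ = 1 − 6Σd² / [n(n²−1)] = 1 − 6×36 / (8×63)
  = 1 − 216/504 = 1 − 0.4286 ≈ 0.571

0.571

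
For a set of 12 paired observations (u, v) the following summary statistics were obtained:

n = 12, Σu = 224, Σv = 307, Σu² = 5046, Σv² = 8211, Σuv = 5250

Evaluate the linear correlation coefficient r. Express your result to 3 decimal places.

r = (nΣuv − ΣuΣv) / √[(nΣu² − (Σu)²)(nΣv² − (Σv)²)]
Numerator: 12×5250 − 224×307 = -5768
Denominator: √[(60552 − 50176)(98532 − 94249)] = √[10376 × 4283] = 6666.3639
r = -5768 / 6666.3639 ≈ -0.865

-0.865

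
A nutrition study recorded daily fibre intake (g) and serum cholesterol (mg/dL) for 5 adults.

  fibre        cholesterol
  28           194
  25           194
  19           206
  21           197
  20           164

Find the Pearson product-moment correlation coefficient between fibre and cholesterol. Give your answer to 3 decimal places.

0.125

n = 5, Σx = 113, Σy = 955, Σx² = 2611, Σy² = 183413, Σxy = 21613
nΣxy − ΣxΣy = 108065 − 107915 = 150
nΣx² − (Σx)² = 13055 − 12769 = 286; nΣy² − (Σy)² = 917065 − 912025 = 5040
r = 150 / √(286 × 5040) = 150 / 1200.5999 ≈ 0.125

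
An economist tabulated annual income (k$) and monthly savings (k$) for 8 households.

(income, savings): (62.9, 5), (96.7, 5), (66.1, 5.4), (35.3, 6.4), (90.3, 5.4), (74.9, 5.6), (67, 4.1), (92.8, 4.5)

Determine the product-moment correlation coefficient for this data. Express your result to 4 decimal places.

n = 8, Σx = 586, Σy = 41.4, Σx² = 45787.54, Σy² = 217.7, Σxy = 2980.22
nΣxy − ΣxΣy = 23841.76 − 24260.4 = -418.64
nΣx² − (Σx)² = 366300.32 − 343396 = 22904.32; nΣy² − (Σy)² = 1741.6 − 1713.96 = 27.64
r = -418.64 / √(22904.32 × 27.64) = -418.64 / 795.6604 ≈ -0.5262

-0.5262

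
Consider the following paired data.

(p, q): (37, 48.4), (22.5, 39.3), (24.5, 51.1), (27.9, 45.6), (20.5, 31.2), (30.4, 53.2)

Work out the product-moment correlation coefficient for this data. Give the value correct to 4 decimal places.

n = 6, Σp = 162.8, Σq = 268.8, Σp² = 4598.32, Σq² = 12381.3, Σpq = 7456.12
nΣpq − ΣpΣq = 44736.72 − 43760.64 = 976.08
nΣp² − (Σp)² = 27589.92 − 26503.84 = 1086.08; nΣq² − (Σq)² = 74287.8 − 72253.44 = 2034.36
r = 976.08 / √(1086.08 × 2034.36) = 976.08 / 1486.4312 ≈ 0.6567

0.6567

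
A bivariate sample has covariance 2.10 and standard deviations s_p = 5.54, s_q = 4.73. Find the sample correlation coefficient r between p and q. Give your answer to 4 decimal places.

r = Cov(p,q) / (s_p · s_q) = 2.10 / (5.54 × 4.73)
  = 2.10 / 26.2042 ≈ 0.0801

0.0801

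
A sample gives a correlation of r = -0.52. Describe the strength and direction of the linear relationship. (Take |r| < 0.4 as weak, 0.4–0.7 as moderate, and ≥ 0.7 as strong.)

moderate negative

r = -0.52 < 0 so the relationship is negative.
|r| = 0.52, which falls in the moderate range.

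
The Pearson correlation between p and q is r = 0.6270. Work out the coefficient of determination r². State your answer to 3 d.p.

0.393

r² = (0.6270)² = 0.393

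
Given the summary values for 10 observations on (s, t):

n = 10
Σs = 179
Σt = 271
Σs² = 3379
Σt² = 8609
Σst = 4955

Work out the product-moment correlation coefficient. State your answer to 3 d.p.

r = (nΣst − ΣsΣt) / √[(nΣs² − (Σs)²)(nΣt² − (Σt)²)]
Numerator: 10×4955 − 179×271 = 1041
Denominator: √[(33790 − 32041)(86090 − 73441)] = √[1749 × 12649] = 4703.5201
r = 1041 / 4703.5201 ≈ 0.221

0.221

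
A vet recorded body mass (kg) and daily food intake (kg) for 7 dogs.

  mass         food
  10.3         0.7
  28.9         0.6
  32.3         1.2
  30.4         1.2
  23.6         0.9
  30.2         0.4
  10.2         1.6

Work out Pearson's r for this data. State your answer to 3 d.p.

-0.293

n = 7, Σx = 165.9, Σy = 6.6, Σx² = 4481.79, Σy² = 7.26, Σxy = 149.43
nΣxy − ΣxΣy = 1046.01 − 1094.94 = -48.93
nΣx² − (Σx)² = 31372.53 − 27522.81 = 3849.72; nΣy² − (Σy)² = 50.82 − 43.56 = 7.26
r = -48.93 / √(3849.72 × 7.26) = -48.93 / 167.1794 ≈ -0.293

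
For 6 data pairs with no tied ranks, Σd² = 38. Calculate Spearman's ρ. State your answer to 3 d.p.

-0.086

ρ = 1 − 6Σd² / [n(n²−1)] = 1 − 6×38 / (6×35)
  = 1 − 228/210 = 1 − 1.0857 ≈ -0.086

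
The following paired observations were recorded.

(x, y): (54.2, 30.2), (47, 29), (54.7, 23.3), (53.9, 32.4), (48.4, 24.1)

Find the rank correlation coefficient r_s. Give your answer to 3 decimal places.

Rank x: 4, 1, 5, 3, 2
Rank y: 4, 3, 1, 5, 2
d = rank(x) − rank(y): 0, -2, 4, -2, 0; Σd² = 24
ρ = 1 − 6Σd² / [n(n²−1)] = 1 − 6×24 / (5×24) = 1 − 144/120 ≈ -0.200

-0.200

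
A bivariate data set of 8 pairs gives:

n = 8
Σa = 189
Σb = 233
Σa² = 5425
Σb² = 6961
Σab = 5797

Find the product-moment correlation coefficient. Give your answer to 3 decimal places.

r = (nΣab − ΣaΣb) / √[(nΣa² − (Σa)²)(nΣb² − (Σb)²)]
Numerator: 8×5797 − 189×233 = 2339
Denominator: √[(43400 − 35721)(55688 − 54289)] = √[7679 × 1399] = 3277.6395
r = 2339 / 3277.6395 ≈ 0.714

0.714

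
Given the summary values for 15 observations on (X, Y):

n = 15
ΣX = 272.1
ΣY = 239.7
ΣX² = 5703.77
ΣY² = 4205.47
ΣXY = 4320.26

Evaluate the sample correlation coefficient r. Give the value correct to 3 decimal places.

-0.052

r = (nΣXY − ΣXΣY) / √[(nΣX² − (ΣX)²)(nΣY² − (ΣY)²)]
Numerator: 15×4320.26 − 272.1×239.7 = -418.47
Denominator: √[(85556.55 − 74038.41)(63082.05 − 57456.09)] = √[11518.14 × 5625.96] = 8049.8817
r = -418.47 / 8049.8817 ≈ -0.052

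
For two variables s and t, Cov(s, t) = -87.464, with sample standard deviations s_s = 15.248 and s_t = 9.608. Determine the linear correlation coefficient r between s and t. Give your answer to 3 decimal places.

r = Cov(s,t) / (s_s · s_t) = -87.464 / (15.248 × 9.608)
  = -87.464 / 146.5028 ≈ -0.597

-0.597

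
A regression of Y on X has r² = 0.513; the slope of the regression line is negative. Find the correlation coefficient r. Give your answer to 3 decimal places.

-0.716

|r| = √0.513 = 0.716
The association is negative, so r = −0.716.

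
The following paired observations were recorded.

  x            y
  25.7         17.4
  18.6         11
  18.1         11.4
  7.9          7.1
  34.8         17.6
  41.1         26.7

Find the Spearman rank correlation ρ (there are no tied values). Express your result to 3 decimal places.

0.943

Rank x: 4, 3, 2, 1, 5, 6
Rank y: 4, 2, 3, 1, 5, 6
d = rank(x) − rank(y): 0, 1, -1, 0, 0, 0; Σd² = 2
ρ = 1 − 6Σd² / [n(n²−1)] = 1 − 6×2 / (6×35) = 1 − 12/210 ≈ 0.943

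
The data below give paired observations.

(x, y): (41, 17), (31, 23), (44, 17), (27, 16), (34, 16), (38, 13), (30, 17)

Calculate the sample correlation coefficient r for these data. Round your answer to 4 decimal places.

n = 7, Σx = 245, Σy = 119, Σx² = 8807, Σy² = 2077, Σxy = 4138
nΣxy − ΣxΣy = 28966 − 29155 = -189
nΣx² − (Σx)² = 61649 − 60025 = 1624; nΣy² − (Σy)² = 14539 − 14161 = 378
r = -189 / √(1624 × 378) = -189 / 783.4998 ≈ -0.2412

-0.2412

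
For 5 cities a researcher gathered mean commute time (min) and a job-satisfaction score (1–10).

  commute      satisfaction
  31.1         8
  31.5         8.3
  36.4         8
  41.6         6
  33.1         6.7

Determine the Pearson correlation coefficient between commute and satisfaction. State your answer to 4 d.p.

-0.7210

n = 5, Σx = 173.7, Σy = 37, Σx² = 6110.59, Σy² = 277.78, Σxy = 1272.82
nΣxy − ΣxΣy = 6364.1 − 6426.9 = -62.8
nΣx² − (Σx)² = 30552.95 − 30171.69 = 381.26; nΣy² − (Σy)² = 1388.9 − 1369 = 19.9
r = -62.8 / √(381.26 × 19.9) = -62.8 / 87.1038 ≈ -0.7210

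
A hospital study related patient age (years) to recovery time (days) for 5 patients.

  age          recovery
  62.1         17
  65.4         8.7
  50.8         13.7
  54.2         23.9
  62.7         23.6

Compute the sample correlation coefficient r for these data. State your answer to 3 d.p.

n = 5, Σx = 295.2, Σy = 86.9, Σx² = 17583.14, Σy² = 1680.55, Σxy = 5095.74
nΣxy − ΣxΣy = 25478.7 − 25652.88 = -174.18
nΣx² − (Σx)² = 87915.7 − 87143.04 = 772.66; nΣy² − (Σy)² = 8402.75 − 7551.61 = 851.14
r = -174.18 / √(772.66 × 851.14) = -174.18 / 810.9512 ≈ -0.215

-0.215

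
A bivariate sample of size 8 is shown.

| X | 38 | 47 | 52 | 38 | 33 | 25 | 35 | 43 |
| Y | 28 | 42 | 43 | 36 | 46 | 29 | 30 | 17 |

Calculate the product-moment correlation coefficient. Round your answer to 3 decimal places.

n = 8, ΣX = 311, ΣY = 271, ΣX² = 12589, ΣY² = 9839, ΣXY = 10666
nΣXY − ΣXΣY = 85328 − 84281 = 1047
nΣX² − (ΣX)² = 100712 − 96721 = 3991; nΣY² − (ΣY)² = 78712 − 73441 = 5271
r = 1047 / √(3991 × 5271) = 1047 / 4586.5631 ≈ 0.228

0.228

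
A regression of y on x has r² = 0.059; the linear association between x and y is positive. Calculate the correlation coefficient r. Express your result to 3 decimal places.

0.243

|r| = √0.059 = 0.243
The association is positive, so r = 0.243.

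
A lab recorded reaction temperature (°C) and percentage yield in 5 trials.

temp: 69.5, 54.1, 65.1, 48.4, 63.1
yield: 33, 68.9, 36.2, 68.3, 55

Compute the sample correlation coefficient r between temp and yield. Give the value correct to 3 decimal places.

-0.920

n = 5, Σx = 300.2, Σy = 261.4, Σx² = 18319.24, Σy² = 14836.54, Σxy = 15153.83
nΣxy − ΣxΣy = 75769.15 − 78472.28 = -2703.13
nΣx² − (Σx)² = 91596.2 − 90120.04 = 1476.16; nΣy² − (Σy)² = 74182.7 − 68329.96 = 5852.74
r = -2703.13 / √(1476.16 × 5852.74) = -2703.13 / 2939.3164 ≈ -0.920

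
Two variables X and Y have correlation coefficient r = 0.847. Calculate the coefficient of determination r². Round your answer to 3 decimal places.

0.717

r² = (0.847)² = 0.717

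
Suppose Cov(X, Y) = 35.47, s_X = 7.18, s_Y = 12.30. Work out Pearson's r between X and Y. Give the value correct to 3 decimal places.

r = Cov(X,Y) / (s_X · s_Y) = 35.47 / (7.18 × 12.30)
  = 35.47 / 88.3140 ≈ 0.402

0.402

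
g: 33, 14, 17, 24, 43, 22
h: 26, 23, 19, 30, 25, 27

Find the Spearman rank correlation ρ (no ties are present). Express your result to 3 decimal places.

Rank g: 5, 1, 2, 4, 6, 3
Rank h: 4, 2, 1, 6, 3, 5
d = rank(g) − rank(h): 1, -1, 1, -2, 3, -2; Σd² = 20
ρ = 1 − 6Σd² / [n(n²−1)] = 1 − 6×20 / (6×35) = 1 − 120/210 ≈ 0.429

0.429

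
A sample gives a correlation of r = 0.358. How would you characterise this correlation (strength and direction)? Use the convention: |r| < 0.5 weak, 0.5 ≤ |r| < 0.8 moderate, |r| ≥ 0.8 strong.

r = 0.358 > 0 so the relationship is positive.
|r| = 0.358, which falls in the weak range.

weak positive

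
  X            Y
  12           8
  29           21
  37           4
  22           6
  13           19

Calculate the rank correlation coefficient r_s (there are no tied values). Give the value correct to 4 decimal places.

Rank X: 1, 4, 5, 3, 2
Rank Y: 3, 5, 1, 2, 4
d = rank(X) − rank(Y): -2, -1, 4, 1, -2; Σd² = 26
ρ = 1 − 6Σd² / [n(n²−1)] = 1 − 6×26 / (5×24) = 1 − 156/120 ≈ -0.3000

-0.3000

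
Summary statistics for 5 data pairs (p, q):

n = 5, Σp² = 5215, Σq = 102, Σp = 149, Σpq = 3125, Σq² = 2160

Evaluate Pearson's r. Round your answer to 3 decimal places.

r = (nΣpq − ΣpΣq) / √[(nΣp² − (Σp)²)(nΣq² − (Σq)²)]
Numerator: 5×3125 − 149×102 = 427
Denominator: √[(26075 − 22201)(10800 − 10404)] = √[3874 × 396] = 1238.5895
r = 427 / 1238.5895 ≈ 0.345

0.345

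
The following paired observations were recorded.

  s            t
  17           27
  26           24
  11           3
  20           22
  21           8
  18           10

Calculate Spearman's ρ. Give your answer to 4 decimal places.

0.2571

Rank s: 2, 6, 1, 4, 5, 3
Rank t: 6, 5, 1, 4, 2, 3
d = rank(s) − rank(t): -4, 1, 0, 0, 3, 0; Σd² = 26
ρ = 1 − 6Σd² / [n(n²−1)] = 1 − 6×26 / (6×35) = 1 − 156/210 ≈ 0.2571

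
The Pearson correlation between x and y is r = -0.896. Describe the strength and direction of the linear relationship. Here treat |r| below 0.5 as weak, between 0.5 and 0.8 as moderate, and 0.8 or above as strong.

strong negative

r = -0.896 < 0 so the relationship is negative.
|r| = 0.896, which falls in the strong range.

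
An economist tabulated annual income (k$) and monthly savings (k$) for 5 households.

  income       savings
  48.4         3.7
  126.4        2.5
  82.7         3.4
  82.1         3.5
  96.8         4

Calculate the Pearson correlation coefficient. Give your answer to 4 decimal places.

n = 5, Σx = 436.4, Σy = 17.1, Σx² = 41269.46, Σy² = 59.75, Σxy = 1450.81
nΣxy − ΣxΣy = 7254.05 − 7462.44 = -208.39
nΣx² − (Σx)² = 206347.3 − 190444.96 = 15902.34; nΣy² − (Σy)² = 298.75 − 292.41 = 6.34
r = -208.39 / √(15902.34 × 6.34) = -208.39 / 317.5230 ≈ -0.6563

-0.6563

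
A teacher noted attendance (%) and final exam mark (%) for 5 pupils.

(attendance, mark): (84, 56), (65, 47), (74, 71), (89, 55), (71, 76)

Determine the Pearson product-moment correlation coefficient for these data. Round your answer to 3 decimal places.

n = 5, Σx = 383, Σy = 305, Σx² = 29719, Σy² = 19187, Σxy = 23304
nΣxy − ΣxΣy = 116520 − 116815 = -295
nΣx² − (Σx)² = 148595 − 146689 = 1906; nΣy² − (Σy)² = 95935 − 93025 = 2910
r = -295 / √(1906 × 2910) = -295 / 2355.0924 ≈ -0.125

-0.125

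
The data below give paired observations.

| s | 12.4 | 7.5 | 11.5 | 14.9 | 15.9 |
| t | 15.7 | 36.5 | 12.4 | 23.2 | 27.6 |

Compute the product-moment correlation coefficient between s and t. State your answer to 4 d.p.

-0.3166

n = 5, Σs = 62.2, Σt = 115.4, Σs² = 817.08, Σt² = 3032.5, Σst = 1395.55
nΣst − ΣsΣt = 6977.75 − 7177.88 = -200.13
nΣs² − (Σs)² = 4085.4 − 3868.84 = 216.56; nΣt² − (Σt)² = 15162.5 − 13317.16 = 1845.34
r = -200.13 / √(216.56 × 1845.34) = -200.13 / 632.1604 ≈ -0.3166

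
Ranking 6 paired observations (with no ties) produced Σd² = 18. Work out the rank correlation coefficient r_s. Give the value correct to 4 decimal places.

ρ = 1 − 6Σd² / [n(n²−1)] = 1 − 6×18 / (6×35)
  = 1 − 108/210 = 1 − 0.51429 ≈ 0.4857

0.4857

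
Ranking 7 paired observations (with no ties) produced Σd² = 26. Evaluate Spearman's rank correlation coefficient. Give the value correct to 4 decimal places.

0.5357

ρ = 1 − 6Σd² / [n(n²−1)] = 1 − 6×26 / (7×48)
  = 1 − 156/336 = 1 − 0.46429 ≈ 0.5357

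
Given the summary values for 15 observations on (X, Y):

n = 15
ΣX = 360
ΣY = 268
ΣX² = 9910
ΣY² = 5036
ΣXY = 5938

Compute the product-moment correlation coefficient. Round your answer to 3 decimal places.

-0.881

r = (nΣXY − ΣXΣY) / √[(nΣX² − (ΣX)²)(nΣY² − (ΣY)²)]
Numerator: 15×5938 − 360×268 = -7410
Denominator: √[(148650 − 129600)(75540 − 71824)] = √[19050 × 3716] = 8413.6675
r = -7410 / 8413.6675 ≈ -0.881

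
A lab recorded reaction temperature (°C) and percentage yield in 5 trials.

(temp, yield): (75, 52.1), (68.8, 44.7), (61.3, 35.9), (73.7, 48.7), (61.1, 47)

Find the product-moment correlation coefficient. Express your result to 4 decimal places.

n = 5, Σx = 339.9, Σy = 228.4, Σx² = 23281.03, Σy² = 10582, Σxy = 15644.42
nΣxy − ΣxΣy = 78222.1 − 77633.16 = 588.94
nΣx² − (Σx)² = 116405.15 − 115532.01 = 873.14; nΣy² − (Σy)² = 52910 − 52166.56 = 743.44
r = 588.94 / √(873.14 × 743.44) = 588.94 / 805.6843 ≈ 0.7310

0.7310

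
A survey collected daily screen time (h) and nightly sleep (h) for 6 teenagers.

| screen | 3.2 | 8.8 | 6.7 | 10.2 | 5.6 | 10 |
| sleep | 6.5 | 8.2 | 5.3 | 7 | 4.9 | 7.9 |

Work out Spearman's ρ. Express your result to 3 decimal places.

Rank screen: 1, 4, 3, 6, 2, 5
Rank sleep: 3, 6, 2, 4, 1, 5
d = rank(screen) − rank(sleep): -2, -2, 1, 2, 1, 0; Σd² = 14
ρ = 1 − 6Σd² / [n(n²−1)] = 1 − 6×14 / (6×35) = 1 − 84/210 ≈ 0.600

0.600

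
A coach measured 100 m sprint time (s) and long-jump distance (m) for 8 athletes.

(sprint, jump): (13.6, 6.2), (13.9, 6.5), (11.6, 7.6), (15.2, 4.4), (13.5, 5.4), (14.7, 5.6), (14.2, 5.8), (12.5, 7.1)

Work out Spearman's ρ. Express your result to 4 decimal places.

-0.7381

Rank sprint: 4, 5, 1, 8, 3, 7, 6, 2
Rank jump: 5, 6, 8, 1, 2, 3, 4, 7
d = rank(sprint) − rank(jump): -1, -1, -7, 7, 1, 4, 2, -5; Σd² = 146
ρ = 1 − 6Σd² / [n(n²−1)] = 1 − 6×146 / (8×63) = 1 − 876/504 ≈ -0.7381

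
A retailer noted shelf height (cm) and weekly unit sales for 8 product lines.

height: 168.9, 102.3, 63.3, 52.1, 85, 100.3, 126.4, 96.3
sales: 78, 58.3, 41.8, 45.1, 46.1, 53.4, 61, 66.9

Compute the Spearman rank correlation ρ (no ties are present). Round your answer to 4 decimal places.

0.8333

Rank height: 8, 6, 2, 1, 3, 5, 7, 4
Rank sales: 8, 5, 1, 2, 3, 4, 6, 7
d = rank(height) − rank(sales): 0, 1, 1, -1, 0, 1, 1, -3; Σd² = 14
ρ = 1 − 6Σd² / [n(n²−1)] = 1 − 6×14 / (8×63) = 1 − 84/504 ≈ 0.8333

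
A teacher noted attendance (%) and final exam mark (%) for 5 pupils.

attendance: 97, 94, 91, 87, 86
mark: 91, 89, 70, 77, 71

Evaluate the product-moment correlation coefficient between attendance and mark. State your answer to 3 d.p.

0.818

n = 5, Σx = 455, Σy = 398, Σx² = 41491, Σy² = 32072, Σxy = 36368
nΣxy − ΣxΣy = 181840 − 181090 = 750
nΣx² − (Σx)² = 207455 − 207025 = 430; nΣy² − (Σy)² = 160360 − 158404 = 1956
r = 750 / √(430 × 1956) = 750 / 917.1041 ≈ 0.818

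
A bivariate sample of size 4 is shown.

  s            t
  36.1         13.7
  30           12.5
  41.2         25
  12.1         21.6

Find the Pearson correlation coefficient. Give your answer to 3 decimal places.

-0.053

n = 4, Σs = 119.4, Σt = 72.8, Σs² = 4047.06, Σt² = 1435.5, Σst = 2160.93
nΣst − ΣsΣt = 8643.72 − 8692.32 = -48.6
nΣs² − (Σs)² = 16188.24 − 14256.36 = 1931.88; nΣt² − (Σt)² = 5742 − 5299.84 = 442.16
r = -48.6 / √(1931.88 × 442.16) = -48.6 / 924.2294 ≈ -0.053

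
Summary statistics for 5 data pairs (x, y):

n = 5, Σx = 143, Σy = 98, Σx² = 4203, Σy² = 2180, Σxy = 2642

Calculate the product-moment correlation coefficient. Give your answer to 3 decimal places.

r = (nΣxy − ΣxΣy) / √[(nΣx² − (Σx)²)(nΣy² − (Σy)²)]
Numerator: 5×2642 − 143×98 = -804
Denominator: √[(21015 − 20449)(10900 − 9604)] = √[566 × 1296] = 856.4672
r = -804 / 856.4672 ≈ -0.939

-0.939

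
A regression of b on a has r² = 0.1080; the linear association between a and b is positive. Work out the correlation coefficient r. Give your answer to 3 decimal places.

|r| = √0.1080 = 0.329
The association is positive, so r = 0.329.

0.329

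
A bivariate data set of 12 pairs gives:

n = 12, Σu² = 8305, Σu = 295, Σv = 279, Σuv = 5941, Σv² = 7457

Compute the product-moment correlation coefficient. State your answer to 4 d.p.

-0.9080

r = (nΣuv − ΣuΣv) / √[(nΣu² − (Σu)²)(nΣv² − (Σv)²)]
Numerator: 12×5941 − 295×279 = -11013
Denominator: √[(99660 − 87025)(89484 − 77841)] = √[12635 × 11643] = 12128.8625
r = -11013 / 12128.8625 ≈ -0.9080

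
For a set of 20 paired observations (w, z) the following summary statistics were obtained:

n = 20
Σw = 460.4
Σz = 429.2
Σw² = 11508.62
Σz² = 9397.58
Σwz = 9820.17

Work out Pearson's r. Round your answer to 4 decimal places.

-0.1455

r = (nΣwz − ΣwΣz) / √[(nΣw² − (Σw)²)(nΣz² − (Σz)²)]
Numerator: 20×9820.17 − 460.4×429.2 = -1200.28
Denominator: √[(230172.4 − 211968.16)(187951.6 − 184212.64)] = √[18204.24 × 3738.96] = 8250.1470
r = -1200.28 / 8250.1470 ≈ -0.1455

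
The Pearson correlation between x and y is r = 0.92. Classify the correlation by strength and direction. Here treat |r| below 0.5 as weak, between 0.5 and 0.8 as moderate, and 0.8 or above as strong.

r = 0.92 > 0 so the relationship is positive.
|r| = 0.92, which falls in the strong range.

strong positive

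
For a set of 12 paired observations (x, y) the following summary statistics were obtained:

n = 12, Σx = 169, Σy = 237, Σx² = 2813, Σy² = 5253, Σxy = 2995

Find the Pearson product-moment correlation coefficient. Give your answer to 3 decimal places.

r = (nΣxy − ΣxΣy) / √[(nΣx² − (Σx)²)(nΣy² − (Σy)²)]
Numerator: 12×2995 − 169×237 = -4113
Denominator: √[(33756 − 28561)(63036 − 56169)] = √[5195 × 6867] = 5972.7770
r = -4113 / 5972.7770 ≈ -0.689

-0.689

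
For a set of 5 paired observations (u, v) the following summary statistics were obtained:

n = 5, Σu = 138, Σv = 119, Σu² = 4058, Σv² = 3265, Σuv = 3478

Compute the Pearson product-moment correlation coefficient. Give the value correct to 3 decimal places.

0.590

r = (nΣuv − ΣuΣv) / √[(nΣu² − (Σu)²)(nΣv² − (Σv)²)]
Numerator: 5×3478 − 138×119 = 968
Denominator: √[(20290 − 19044)(16325 − 14161)] = √[1246 × 2164] = 1642.0548
r = 968 / 1642.0548 ≈ 0.590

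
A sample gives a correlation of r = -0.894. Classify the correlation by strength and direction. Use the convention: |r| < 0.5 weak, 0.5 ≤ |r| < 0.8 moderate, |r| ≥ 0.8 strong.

r = -0.894 < 0 so the relationship is negative.
|r| = 0.894, which falls in the strong range.

strong negative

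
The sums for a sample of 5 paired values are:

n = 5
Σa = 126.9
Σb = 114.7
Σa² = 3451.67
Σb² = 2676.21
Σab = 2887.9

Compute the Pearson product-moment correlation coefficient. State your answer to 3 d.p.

-0.227

r = (nΣab − ΣaΣb) / √[(nΣa² − (Σa)²)(nΣb² − (Σb)²)]
Numerator: 5×2887.9 − 126.9×114.7 = -115.93
Denominator: √[(17258.35 − 16103.61)(13381.05 − 13156.09)] = √[1154.74 × 224.96] = 509.6767
r = -115.93 / 509.6767 ≈ -0.227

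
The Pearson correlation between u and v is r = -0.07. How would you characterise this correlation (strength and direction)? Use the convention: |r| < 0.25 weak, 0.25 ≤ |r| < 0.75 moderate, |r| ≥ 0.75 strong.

r = -0.07 < 0 so the relationship is negative.
|r| = 0.07, which falls in the weak range.

weak negative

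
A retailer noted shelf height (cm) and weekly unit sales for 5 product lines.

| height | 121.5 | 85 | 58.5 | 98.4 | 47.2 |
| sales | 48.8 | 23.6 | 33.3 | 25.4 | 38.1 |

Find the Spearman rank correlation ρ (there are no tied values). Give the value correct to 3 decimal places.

0.100

Rank height: 5, 3, 2, 4, 1
Rank sales: 5, 1, 3, 2, 4
d = rank(height) − rank(sales): 0, 2, -1, 2, -3; Σd² = 18
ρ = 1 − 6Σd² / [n(n²−1)] = 1 − 6×18 / (5×24) = 1 − 108/120 ≈ 0.100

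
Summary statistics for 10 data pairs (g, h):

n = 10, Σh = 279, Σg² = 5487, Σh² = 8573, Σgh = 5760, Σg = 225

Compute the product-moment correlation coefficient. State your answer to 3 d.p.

r = (nΣgh − ΣgΣh) / √[(nΣg² − (Σg)²)(nΣh² − (Σh)²)]
Numerator: 10×5760 − 225×279 = -5175
Denominator: √[(54870 − 50625)(85730 − 77841)] = √[4245 × 7889] = 5786.9513
r = -5175 / 5786.9513 ≈ -0.894

-0.894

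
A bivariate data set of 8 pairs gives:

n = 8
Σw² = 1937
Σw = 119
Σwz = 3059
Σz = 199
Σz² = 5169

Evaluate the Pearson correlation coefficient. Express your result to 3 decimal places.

r = (nΣwz − ΣwΣz) / √[(nΣw² − (Σw)²)(nΣz² − (Σz)²)]
Numerator: 8×3059 − 119×199 = 791
Denominator: √[(15496 − 14161)(41352 − 39601)] = √[1335 × 1751] = 1528.9163
r = 791 / 1528.9163 ≈ 0.517

0.517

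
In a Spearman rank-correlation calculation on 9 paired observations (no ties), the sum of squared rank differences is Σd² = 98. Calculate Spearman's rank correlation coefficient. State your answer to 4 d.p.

ρ = 1 − 6Σd² / [n(n²−1)] = 1 − 6×98 / (9×80)
  = 1 − 588/720 = 1 − 0.81667 ≈ 0.1833

0.1833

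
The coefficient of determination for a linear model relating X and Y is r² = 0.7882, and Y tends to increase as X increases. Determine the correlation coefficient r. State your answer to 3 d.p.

0.888

|r| = √0.7882 = 0.888
The association is positive, so r = 0.888.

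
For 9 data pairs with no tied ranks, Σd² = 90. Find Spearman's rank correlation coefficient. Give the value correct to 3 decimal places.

0.250

ρ = 1 − 6Σd² / [n(n²−1)] = 1 − 6×90 / (9×80)
  = 1 − 540/720 = 1 − 0.7500 ≈ 0.250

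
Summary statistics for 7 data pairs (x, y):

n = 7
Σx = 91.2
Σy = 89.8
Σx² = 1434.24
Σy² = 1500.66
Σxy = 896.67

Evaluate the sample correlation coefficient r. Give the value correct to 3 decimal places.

r = (nΣxy − ΣxΣy) / √[(nΣx² − (Σx)²)(nΣy² − (Σy)²)]
Numerator: 7×896.67 − 91.2×89.8 = -1913.07
Denominator: √[(10039.68 − 8317.44)(10504.62 − 8064.04)] = √[1722.24 × 2440.58] = 2050.1865
r = -1913.07 / 2050.1865 ≈ -0.933

-0.933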